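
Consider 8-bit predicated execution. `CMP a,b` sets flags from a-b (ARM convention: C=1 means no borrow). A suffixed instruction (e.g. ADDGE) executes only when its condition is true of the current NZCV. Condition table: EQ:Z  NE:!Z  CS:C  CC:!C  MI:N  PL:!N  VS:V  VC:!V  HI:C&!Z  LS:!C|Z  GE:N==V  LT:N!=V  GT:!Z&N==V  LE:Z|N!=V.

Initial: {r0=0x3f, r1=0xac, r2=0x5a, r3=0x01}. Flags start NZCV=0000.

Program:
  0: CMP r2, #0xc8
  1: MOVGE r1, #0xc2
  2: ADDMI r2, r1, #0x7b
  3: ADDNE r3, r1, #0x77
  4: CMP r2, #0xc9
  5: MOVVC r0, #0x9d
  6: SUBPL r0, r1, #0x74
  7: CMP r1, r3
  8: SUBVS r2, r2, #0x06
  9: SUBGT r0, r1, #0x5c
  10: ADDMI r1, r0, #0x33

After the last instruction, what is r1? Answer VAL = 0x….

VAL = 0x81

[0] flags=1001 → (cmp)
[1] flags=1001 GE?T → r1=0xc2
[2] flags=1001 MI?T → r2=0x3d
[3] flags=1001 NE?T → r3=0x39
[4] flags=0000 → (cmp)
[5] flags=0000 VC?T → r0=0x9d
[6] flags=0000 PL?T → r0=0x4e
[7] flags=1010 → (cmp)
[8] flags=1010 VS?F → skip
[9] flags=1010 GT?F → skip
[10] flags=1010 MI?T → r1=0x81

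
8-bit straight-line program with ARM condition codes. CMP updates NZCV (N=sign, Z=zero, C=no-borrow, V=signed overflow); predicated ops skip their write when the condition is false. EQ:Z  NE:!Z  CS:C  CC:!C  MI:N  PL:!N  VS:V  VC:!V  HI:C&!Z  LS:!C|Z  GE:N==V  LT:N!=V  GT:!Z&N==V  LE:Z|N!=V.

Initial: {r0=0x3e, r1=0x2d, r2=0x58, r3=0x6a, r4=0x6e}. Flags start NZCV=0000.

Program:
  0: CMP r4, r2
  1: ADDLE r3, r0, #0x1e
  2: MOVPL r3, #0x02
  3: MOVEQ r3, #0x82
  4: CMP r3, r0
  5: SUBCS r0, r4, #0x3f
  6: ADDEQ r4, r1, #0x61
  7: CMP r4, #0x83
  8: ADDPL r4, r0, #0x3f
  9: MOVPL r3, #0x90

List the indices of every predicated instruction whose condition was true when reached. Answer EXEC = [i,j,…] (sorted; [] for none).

EXEC = [2]

[0] flags=0010 → (cmp)
[1] flags=0010 LE?F → skip
[2] flags=0010 PL?T → r3=0x02
[3] flags=0010 EQ?F → skip
[4] flags=1000 → (cmp)
[5] flags=1000 CS?F → skip
[6] flags=1000 EQ?F → skip
[7] flags=1001 → (cmp)
[8] flags=1001 PL?F → skip
[9] flags=1001 PL?F → skip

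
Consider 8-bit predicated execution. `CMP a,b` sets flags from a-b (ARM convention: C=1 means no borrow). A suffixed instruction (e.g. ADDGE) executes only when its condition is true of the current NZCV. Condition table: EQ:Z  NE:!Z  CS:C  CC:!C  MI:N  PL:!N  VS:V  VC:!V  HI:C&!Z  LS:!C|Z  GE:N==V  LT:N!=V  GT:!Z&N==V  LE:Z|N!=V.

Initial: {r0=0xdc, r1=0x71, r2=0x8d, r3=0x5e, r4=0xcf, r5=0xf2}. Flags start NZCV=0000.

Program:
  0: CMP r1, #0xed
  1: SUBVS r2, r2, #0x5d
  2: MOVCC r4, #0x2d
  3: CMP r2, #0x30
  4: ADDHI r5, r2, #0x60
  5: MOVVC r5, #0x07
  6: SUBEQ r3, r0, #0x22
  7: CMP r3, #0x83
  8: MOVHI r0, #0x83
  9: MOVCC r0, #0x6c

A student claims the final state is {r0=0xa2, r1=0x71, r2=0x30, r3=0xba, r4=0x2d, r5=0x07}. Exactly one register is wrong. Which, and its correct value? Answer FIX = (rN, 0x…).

FIX = (r0, 0x83)

0: ✓ CMP  NZCV=1001
1: ✓ SUBVS  r2←0x30
2: ✓ MOVCC  r4←0x2d
3: ✓ CMP  NZCV=0110
4: · ADDHI
5: ✓ MOVVC  r5←0x07
6: ✓ SUBEQ  r3←0xba
7: ✓ CMP  NZCV=0010
8: ✓ MOVHI  r0←0x83
9: · MOVCC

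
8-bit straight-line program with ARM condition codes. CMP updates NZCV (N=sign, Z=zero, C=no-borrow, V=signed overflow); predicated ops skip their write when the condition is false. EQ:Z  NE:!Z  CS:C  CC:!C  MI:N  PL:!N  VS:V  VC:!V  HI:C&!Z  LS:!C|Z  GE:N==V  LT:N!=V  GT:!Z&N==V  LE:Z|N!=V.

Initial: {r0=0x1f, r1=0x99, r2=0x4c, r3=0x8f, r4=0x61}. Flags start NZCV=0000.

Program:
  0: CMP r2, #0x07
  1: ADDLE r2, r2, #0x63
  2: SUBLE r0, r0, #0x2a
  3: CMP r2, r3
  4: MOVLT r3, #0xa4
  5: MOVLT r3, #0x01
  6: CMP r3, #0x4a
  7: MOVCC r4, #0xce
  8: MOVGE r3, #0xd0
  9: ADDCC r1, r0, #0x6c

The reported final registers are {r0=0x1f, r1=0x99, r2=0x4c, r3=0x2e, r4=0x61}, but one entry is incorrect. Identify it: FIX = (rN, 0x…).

FIX = (r3, 0x8f)

[0] flags=0010 → (cmp)
[1] flags=0010 LE?F → skip
[2] flags=0010 LE?F → skip
[3] flags=1001 → (cmp)
[4] flags=1001 LT?F → skip
[5] flags=1001 LT?F → skip
[6] flags=0011 → (cmp)
[7] flags=0011 CC?F → skip
[8] flags=0011 GE?F → skip
[9] flags=0011 CC?F → skip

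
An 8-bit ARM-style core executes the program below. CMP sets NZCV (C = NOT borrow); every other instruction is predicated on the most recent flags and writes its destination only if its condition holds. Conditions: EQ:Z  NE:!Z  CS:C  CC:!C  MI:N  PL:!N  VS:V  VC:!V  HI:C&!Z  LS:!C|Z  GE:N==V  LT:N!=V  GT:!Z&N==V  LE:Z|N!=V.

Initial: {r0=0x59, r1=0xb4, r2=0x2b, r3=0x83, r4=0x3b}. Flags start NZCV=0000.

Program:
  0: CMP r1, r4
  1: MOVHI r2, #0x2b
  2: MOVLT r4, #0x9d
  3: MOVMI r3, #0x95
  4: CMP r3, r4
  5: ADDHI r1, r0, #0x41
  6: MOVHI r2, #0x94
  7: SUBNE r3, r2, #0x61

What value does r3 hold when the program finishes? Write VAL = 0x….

VAL = 0xca

[0] flags=0011 → (cmp)
[1] flags=0011 HI?T → r2=0x2b
[2] flags=0011 LT?T → r4=0x9d
[3] flags=0011 MI?F → skip
[4] flags=1000 → (cmp)
[5] flags=1000 HI?F → skip
[6] flags=1000 HI?F → skip
[7] flags=1000 NE?T → r3=0xca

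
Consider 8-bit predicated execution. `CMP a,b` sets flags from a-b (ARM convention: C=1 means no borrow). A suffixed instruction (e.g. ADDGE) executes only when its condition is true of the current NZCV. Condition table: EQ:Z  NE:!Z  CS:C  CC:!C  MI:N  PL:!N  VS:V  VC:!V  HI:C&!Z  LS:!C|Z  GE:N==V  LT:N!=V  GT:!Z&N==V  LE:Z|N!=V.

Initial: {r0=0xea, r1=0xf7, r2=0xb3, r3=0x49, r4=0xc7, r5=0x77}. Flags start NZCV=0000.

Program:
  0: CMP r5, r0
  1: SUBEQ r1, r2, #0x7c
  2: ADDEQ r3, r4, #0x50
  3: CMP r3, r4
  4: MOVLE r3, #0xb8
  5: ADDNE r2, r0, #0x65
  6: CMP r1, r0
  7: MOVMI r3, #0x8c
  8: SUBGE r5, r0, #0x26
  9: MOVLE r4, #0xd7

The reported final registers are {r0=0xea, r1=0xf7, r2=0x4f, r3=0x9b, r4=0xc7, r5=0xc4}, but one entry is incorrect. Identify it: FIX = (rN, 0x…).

0: ✓ CMP  NZCV=1001
1: · SUBEQ
2: · ADDEQ
3: ✓ CMP  NZCV=1001
4: · MOVLE
5: ✓ ADDNE  r2←0x4f
6: ✓ CMP  NZCV=0010
7: · MOVMI
8: ✓ SUBGE  r5←0xc4
9: · MOVLE

FIX = (r3, 0x49)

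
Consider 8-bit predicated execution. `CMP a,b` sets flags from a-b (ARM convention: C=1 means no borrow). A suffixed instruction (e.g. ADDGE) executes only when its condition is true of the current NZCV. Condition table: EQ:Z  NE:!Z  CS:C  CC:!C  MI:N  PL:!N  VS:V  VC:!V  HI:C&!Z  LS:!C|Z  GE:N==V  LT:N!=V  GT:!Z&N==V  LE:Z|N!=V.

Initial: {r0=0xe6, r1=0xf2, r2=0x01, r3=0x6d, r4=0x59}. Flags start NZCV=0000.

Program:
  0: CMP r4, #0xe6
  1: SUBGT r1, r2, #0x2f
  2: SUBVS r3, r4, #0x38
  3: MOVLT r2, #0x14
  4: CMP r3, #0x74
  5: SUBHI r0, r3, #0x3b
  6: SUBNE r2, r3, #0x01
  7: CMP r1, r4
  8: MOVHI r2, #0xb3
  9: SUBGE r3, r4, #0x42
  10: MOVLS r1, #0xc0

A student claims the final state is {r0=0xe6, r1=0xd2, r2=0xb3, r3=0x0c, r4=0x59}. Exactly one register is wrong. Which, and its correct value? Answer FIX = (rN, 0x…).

FIX = (r3, 0x6d)

0: ✓ CMP  NZCV=0000
1: ✓ SUBGT  r1←0xd2
2: · SUBVS
3: · MOVLT
4: ✓ CMP  NZCV=1000
5: · SUBHI
6: ✓ SUBNE  r2←0x6c
7: ✓ CMP  NZCV=0011
8: ✓ MOVHI  r2←0xb3
9: · SUBGE
10: · MOVLS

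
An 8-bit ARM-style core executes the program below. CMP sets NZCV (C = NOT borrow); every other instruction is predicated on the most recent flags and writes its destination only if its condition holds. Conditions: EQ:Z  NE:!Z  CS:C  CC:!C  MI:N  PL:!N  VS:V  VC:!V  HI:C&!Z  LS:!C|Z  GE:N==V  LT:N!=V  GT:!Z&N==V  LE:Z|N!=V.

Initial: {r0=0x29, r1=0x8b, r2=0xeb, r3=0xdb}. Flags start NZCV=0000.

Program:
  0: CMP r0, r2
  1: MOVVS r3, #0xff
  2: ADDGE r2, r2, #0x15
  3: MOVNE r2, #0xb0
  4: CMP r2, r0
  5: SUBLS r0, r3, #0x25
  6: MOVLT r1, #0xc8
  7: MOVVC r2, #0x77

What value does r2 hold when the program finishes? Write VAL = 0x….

VAL = 0x77

[0] flags=0000 → (cmp)
[1] flags=0000 VS?F → skip
[2] flags=0000 GE?T → r2=0x00
[3] flags=0000 NE?T → r2=0xb0
[4] flags=1010 → (cmp)
[5] flags=1010 LS?F → skip
[6] flags=1010 LT?T → r1=0xc8
[7] flags=1010 VC?T → r2=0x77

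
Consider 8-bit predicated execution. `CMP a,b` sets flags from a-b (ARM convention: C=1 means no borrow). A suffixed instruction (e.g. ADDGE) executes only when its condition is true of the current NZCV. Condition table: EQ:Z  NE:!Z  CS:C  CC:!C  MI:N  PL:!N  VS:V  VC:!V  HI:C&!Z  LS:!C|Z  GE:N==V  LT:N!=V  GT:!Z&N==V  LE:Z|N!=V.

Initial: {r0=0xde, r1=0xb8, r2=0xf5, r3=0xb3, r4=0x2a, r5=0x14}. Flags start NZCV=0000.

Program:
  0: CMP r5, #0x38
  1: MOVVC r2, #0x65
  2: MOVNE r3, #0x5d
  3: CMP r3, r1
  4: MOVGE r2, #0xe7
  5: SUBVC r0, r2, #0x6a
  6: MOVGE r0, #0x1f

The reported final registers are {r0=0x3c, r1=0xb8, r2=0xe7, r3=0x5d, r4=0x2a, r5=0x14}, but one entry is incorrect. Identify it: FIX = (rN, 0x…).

0: ✓ CMP  NZCV=1000
1: ✓ MOVVC  r2←0x65
2: ✓ MOVNE  r3←0x5d
3: ✓ CMP  NZCV=1001
4: ✓ MOVGE  r2←0xe7
5: · SUBVC
6: ✓ MOVGE  r0←0x1f

FIX = (r0, 0x1f)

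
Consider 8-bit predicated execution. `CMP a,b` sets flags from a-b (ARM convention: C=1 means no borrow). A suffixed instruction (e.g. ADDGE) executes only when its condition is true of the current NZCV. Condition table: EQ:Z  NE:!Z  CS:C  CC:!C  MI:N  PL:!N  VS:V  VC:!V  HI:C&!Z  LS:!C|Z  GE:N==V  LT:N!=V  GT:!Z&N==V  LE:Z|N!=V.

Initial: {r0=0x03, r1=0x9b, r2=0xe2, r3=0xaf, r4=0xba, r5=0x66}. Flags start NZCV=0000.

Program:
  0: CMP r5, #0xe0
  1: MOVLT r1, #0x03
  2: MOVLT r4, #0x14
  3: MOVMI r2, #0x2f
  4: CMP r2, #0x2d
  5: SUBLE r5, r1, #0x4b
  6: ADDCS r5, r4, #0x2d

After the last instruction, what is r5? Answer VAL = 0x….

VAL = 0xe7

0: ✓ CMP  NZCV=1001
1: · MOVLT
2: · MOVLT
3: ✓ MOVMI  r2←0x2f
4: ✓ CMP  NZCV=0010
5: · SUBLE
6: ✓ ADDCS  r5←0xe7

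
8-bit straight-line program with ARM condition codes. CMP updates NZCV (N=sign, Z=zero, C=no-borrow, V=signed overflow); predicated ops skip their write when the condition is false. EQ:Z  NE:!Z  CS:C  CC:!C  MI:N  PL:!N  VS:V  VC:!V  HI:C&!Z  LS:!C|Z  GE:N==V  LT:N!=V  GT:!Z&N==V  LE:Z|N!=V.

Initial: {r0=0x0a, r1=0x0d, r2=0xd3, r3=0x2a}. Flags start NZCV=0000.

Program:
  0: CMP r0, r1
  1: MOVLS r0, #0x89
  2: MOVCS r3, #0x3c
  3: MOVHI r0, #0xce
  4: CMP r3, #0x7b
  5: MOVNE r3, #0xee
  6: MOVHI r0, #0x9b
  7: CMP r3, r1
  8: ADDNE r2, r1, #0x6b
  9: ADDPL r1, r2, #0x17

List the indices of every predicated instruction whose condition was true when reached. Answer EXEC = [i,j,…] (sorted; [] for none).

[0] flags=1000 → (cmp)
[1] flags=1000 LS?T → r0=0x89
[2] flags=1000 CS?F → skip
[3] flags=1000 HI?F → skip
[4] flags=1000 → (cmp)
[5] flags=1000 NE?T → r3=0xee
[6] flags=1000 HI?F → skip
[7] flags=1010 → (cmp)
[8] flags=1010 NE?T → r2=0x78
[9] flags=1010 PL?F → skip

EXEC = [1,5,8]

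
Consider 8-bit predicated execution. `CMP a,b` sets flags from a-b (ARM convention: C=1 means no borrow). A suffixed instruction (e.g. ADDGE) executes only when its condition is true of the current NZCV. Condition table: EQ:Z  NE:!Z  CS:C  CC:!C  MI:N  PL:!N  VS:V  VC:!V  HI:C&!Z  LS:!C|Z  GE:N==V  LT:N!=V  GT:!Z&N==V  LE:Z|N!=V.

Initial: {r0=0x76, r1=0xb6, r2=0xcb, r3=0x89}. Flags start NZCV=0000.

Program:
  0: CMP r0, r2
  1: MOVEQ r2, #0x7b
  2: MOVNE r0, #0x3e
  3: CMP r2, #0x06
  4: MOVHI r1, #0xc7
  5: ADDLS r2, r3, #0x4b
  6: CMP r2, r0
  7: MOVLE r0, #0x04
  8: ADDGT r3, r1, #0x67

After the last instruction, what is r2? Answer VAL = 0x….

[0] flags=1001 → (cmp)
[1] flags=1001 EQ?F → skip
[2] flags=1001 NE?T → r0=0x3e
[3] flags=1010 → (cmp)
[4] flags=1010 HI?T → r1=0xc7
[5] flags=1010 LS?F → skip
[6] flags=1010 → (cmp)
[7] flags=1010 LE?T → r0=0x04
[8] flags=1010 GT?F → skip

VAL = 0xcb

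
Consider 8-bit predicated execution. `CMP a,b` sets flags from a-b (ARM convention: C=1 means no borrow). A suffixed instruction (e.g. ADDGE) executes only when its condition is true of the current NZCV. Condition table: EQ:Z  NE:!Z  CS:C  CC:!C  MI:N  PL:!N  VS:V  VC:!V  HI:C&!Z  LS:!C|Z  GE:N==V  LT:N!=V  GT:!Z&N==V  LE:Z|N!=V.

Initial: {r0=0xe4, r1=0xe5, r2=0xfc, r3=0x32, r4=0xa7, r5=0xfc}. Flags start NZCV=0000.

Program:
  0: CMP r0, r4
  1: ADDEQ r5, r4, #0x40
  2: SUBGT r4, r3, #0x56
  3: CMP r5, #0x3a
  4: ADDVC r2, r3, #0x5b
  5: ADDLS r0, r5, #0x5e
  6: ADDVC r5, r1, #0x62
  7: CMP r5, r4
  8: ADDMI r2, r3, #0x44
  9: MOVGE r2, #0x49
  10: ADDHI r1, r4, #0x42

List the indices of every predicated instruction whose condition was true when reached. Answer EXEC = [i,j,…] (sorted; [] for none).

EXEC = [2,4,6,9]

[0] flags=0010 → (cmp)
[1] flags=0010 EQ?F → skip
[2] flags=0010 GT?T → r4=0xdc
[3] flags=1010 → (cmp)
[4] flags=1010 VC?T → r2=0x8d
[5] flags=1010 LS?F → skip
[6] flags=1010 VC?T → r5=0x47
[7] flags=0000 → (cmp)
[8] flags=0000 MI?F → skip
[9] flags=0000 GE?T → r2=0x49
[10] flags=0000 HI?F → skip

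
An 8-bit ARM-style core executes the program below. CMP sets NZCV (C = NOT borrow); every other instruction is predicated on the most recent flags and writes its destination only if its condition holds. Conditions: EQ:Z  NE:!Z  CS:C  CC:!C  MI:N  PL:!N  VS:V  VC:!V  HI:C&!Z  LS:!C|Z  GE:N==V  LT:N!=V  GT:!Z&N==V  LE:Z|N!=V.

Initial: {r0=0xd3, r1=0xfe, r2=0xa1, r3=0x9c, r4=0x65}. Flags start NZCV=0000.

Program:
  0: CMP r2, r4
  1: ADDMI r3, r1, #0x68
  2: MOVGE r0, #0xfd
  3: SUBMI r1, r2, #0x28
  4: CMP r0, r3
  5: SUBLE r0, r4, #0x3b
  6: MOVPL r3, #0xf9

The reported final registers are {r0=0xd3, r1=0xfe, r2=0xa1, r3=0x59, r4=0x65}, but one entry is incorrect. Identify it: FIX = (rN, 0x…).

0: ✓ CMP  NZCV=0011
1: · ADDMI
2: · MOVGE
3: · SUBMI
4: ✓ CMP  NZCV=0010
5: · SUBLE
6: ✓ MOVPL  r3←0xf9

FIX = (r3, 0xf9)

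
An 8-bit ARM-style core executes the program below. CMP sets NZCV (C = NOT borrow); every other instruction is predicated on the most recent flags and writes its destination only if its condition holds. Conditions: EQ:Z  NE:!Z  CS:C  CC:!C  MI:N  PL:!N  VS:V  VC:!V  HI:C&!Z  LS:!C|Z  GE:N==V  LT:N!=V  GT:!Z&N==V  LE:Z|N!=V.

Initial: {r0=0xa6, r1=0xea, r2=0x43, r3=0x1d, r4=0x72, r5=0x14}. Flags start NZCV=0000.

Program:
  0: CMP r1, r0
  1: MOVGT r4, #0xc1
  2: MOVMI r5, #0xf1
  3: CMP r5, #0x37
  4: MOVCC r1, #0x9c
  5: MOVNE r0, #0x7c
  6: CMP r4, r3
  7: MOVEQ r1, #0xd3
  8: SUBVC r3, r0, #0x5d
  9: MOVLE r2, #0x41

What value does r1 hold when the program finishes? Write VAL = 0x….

VAL = 0x9c

[0] flags=0010 → (cmp)
[1] flags=0010 GT?T → r4=0xc1
[2] flags=0010 MI?F → skip
[3] flags=1000 → (cmp)
[4] flags=1000 CC?T → r1=0x9c
[5] flags=1000 NE?T → r0=0x7c
[6] flags=1010 → (cmp)
[7] flags=1010 EQ?F → skip
[8] flags=1010 VC?T → r3=0x1f
[9] flags=1010 LE?T → r2=0x41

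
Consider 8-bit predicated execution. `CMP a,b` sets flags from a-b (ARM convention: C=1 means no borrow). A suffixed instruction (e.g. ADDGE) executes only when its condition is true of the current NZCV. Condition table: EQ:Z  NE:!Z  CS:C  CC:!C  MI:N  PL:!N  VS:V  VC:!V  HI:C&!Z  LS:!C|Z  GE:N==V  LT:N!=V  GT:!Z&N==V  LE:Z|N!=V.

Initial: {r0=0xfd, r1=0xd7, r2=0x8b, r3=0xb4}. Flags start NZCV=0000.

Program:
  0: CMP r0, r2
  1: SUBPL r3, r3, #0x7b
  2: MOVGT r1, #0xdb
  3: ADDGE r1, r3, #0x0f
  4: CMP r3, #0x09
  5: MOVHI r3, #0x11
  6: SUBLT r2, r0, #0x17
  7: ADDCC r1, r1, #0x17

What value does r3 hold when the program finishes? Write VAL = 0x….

VAL = 0x11

[0] flags=0010 → (cmp)
[1] flags=0010 PL?T → r3=0x39
[2] flags=0010 GT?T → r1=0xdb
[3] flags=0010 GE?T → r1=0x48
[4] flags=0010 → (cmp)
[5] flags=0010 HI?T → r3=0x11
[6] flags=0010 LT?F → skip
[7] flags=0010 CC?F → skip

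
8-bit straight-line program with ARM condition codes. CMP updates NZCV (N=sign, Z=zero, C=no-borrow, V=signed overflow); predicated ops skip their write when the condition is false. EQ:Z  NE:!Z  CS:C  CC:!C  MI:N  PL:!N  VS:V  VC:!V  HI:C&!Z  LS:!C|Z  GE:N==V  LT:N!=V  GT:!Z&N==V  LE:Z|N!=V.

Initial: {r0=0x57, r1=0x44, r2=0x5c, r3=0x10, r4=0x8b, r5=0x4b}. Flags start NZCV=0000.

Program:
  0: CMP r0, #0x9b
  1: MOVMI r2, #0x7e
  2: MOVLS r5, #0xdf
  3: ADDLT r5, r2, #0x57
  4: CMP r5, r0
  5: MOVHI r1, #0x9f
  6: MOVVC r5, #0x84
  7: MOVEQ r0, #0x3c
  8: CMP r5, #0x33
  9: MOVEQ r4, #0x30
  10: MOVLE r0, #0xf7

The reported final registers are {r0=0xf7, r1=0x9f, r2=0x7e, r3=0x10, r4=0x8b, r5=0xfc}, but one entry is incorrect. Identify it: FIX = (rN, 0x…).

FIX = (r5, 0x84)

0: ✓ CMP  NZCV=1001
1: ✓ MOVMI  r2←0x7e
2: ✓ MOVLS  r5←0xdf
3: · ADDLT
4: ✓ CMP  NZCV=1010
5: ✓ MOVHI  r1←0x9f
6: ✓ MOVVC  r5←0x84
7: · MOVEQ
8: ✓ CMP  NZCV=0011
9: · MOVEQ
10: ✓ MOVLE  r0←0xf7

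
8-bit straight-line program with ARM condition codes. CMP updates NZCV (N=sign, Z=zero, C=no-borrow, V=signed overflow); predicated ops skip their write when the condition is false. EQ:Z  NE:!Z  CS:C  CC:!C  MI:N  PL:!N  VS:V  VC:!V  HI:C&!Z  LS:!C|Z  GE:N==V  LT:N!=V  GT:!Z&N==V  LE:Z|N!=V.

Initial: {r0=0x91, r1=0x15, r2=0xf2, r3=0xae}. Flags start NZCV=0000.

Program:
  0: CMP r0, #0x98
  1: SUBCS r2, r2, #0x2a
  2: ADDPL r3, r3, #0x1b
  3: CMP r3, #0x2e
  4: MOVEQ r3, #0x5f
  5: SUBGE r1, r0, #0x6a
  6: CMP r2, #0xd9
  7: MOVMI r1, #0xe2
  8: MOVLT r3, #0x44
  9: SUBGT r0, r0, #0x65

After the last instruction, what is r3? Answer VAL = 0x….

VAL = 0xae

0: ✓ CMP  NZCV=1000
1: · SUBCS
2: · ADDPL
3: ✓ CMP  NZCV=1010
4: · MOVEQ
5: · SUBGE
6: ✓ CMP  NZCV=0010
7: · MOVMI
8: · MOVLT
9: ✓ SUBGT  r0←0x2c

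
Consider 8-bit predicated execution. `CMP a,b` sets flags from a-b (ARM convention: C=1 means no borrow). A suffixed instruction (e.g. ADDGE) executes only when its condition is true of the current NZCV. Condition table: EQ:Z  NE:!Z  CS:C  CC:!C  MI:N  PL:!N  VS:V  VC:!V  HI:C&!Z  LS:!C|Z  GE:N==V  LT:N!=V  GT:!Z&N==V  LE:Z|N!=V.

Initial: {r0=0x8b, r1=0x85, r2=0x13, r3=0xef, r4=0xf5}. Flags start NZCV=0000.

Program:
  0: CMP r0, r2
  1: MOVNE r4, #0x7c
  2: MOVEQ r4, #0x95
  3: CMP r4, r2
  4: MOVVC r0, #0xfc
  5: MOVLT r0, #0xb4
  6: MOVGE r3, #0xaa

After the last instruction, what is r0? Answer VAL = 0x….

0: ✓ CMP  NZCV=0011
1: ✓ MOVNE  r4←0x7c
2: · MOVEQ
3: ✓ CMP  NZCV=0010
4: ✓ MOVVC  r0←0xfc
5: · MOVLT
6: ✓ MOVGE  r3←0xaa

VAL = 0xfc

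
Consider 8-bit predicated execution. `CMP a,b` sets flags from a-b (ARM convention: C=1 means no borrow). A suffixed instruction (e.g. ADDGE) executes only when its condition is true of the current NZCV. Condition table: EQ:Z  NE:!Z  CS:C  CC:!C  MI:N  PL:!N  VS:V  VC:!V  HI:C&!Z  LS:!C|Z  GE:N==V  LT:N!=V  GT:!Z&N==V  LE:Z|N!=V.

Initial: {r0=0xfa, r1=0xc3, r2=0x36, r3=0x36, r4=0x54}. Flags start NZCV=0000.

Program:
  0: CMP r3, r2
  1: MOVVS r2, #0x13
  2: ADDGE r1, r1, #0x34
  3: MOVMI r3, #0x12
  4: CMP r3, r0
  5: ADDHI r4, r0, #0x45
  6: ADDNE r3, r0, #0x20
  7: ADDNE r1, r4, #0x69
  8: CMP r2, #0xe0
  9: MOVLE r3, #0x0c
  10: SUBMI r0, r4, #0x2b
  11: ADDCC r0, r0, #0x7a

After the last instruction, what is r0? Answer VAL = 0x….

VAL = 0x74

[0] flags=0110 → (cmp)
[1] flags=0110 VS?F → skip
[2] flags=0110 GE?T → r1=0xf7
[3] flags=0110 MI?F → skip
[4] flags=0000 → (cmp)
[5] flags=0000 HI?F → skip
[6] flags=0000 NE?T → r3=0x1a
[7] flags=0000 NE?T → r1=0xbd
[8] flags=0000 → (cmp)
[9] flags=0000 LE?F → skip
[10] flags=0000 MI?F → skip
[11] flags=0000 CC?T → r0=0x74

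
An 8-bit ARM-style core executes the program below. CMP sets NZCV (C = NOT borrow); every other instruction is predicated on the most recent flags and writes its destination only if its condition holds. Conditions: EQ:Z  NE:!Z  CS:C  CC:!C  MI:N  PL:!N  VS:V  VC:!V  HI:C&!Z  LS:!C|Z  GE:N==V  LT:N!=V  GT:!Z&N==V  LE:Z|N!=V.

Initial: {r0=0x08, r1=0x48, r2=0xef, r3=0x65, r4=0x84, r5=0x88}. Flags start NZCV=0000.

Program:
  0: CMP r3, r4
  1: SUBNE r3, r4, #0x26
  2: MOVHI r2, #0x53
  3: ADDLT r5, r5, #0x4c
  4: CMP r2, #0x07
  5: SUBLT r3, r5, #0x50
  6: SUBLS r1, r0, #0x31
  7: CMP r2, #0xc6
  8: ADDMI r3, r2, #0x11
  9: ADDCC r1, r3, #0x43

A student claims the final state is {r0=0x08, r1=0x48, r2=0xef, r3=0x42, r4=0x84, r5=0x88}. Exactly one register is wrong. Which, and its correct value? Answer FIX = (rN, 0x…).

FIX = (r3, 0x38)

0: ✓ CMP  NZCV=1001
1: ✓ SUBNE  r3←0x5e
2: · MOVHI
3: · ADDLT
4: ✓ CMP  NZCV=1010
5: ✓ SUBLT  r3←0x38
6: · SUBLS
7: ✓ CMP  NZCV=0010
8: · ADDMI
9: · ADDCC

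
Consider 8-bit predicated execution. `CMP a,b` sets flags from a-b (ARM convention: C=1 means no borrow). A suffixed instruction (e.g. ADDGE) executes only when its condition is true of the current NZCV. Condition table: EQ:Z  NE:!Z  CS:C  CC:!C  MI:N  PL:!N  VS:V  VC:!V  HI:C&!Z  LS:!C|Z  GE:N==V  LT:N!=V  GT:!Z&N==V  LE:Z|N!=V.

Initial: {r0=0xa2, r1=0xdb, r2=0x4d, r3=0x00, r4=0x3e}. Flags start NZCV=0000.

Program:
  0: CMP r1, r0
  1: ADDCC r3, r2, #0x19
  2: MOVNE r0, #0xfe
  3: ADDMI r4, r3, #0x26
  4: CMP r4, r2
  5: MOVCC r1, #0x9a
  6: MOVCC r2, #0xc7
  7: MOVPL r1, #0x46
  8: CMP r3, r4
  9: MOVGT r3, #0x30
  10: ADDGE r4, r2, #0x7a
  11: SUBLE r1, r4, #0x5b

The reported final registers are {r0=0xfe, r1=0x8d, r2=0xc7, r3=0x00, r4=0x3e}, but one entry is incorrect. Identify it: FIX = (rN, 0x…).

FIX = (r1, 0xe3)

0: ✓ CMP  NZCV=0010
1: · ADDCC
2: ✓ MOVNE  r0←0xfe
3: · ADDMI
4: ✓ CMP  NZCV=1000
5: ✓ MOVCC  r1←0x9a
6: ✓ MOVCC  r2←0xc7
7: · MOVPL
8: ✓ CMP  NZCV=1000
9: · MOVGT
10: · ADDGE
11: ✓ SUBLE  r1←0xe3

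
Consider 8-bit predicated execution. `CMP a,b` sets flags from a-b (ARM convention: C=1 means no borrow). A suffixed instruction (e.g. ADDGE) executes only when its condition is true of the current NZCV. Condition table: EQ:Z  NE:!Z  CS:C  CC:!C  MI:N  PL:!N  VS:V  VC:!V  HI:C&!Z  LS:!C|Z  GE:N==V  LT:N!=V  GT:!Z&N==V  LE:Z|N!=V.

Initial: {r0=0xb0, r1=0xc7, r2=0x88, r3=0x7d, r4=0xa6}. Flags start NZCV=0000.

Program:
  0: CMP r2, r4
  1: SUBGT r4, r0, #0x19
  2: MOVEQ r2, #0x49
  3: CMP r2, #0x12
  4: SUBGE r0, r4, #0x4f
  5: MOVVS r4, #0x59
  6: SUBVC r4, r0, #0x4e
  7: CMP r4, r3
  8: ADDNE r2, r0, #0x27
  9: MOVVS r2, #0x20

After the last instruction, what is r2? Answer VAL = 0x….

VAL = 0xd7

0: ✓ CMP  NZCV=1000
1: · SUBGT
2: · MOVEQ
3: ✓ CMP  NZCV=0011
4: · SUBGE
5: ✓ MOVVS  r4←0x59
6: · SUBVC
7: ✓ CMP  NZCV=1000
8: ✓ ADDNE  r2←0xd7
9: · MOVVS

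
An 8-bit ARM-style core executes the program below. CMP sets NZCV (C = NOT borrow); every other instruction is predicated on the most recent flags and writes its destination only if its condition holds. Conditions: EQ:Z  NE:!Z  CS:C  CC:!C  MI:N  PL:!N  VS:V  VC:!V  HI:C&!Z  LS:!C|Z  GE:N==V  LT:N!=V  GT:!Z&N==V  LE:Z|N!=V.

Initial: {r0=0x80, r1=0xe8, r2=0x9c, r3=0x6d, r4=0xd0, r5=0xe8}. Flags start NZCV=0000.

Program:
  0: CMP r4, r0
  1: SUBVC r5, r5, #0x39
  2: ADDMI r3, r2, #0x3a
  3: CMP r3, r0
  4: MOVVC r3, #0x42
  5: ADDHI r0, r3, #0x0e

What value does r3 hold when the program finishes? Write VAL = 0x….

0: ✓ CMP  NZCV=0010
1: ✓ SUBVC  r5←0xaf
2: · ADDMI
3: ✓ CMP  NZCV=1001
4: · MOVVC
5: · ADDHI

VAL = 0x6d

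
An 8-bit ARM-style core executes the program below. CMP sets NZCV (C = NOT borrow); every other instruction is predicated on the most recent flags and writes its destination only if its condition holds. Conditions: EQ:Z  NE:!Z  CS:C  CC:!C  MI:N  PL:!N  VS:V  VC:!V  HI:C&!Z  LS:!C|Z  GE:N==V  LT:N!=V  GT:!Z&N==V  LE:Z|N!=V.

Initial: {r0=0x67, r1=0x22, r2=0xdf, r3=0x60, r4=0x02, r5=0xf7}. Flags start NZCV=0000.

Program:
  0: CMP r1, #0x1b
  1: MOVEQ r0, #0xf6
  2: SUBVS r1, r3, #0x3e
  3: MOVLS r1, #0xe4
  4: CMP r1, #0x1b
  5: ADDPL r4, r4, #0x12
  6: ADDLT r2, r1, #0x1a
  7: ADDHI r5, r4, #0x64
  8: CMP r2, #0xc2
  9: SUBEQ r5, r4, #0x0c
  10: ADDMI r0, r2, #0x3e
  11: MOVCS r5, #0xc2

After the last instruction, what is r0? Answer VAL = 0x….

[0] flags=0010 → (cmp)
[1] flags=0010 EQ?F → skip
[2] flags=0010 VS?F → skip
[3] flags=0010 LS?F → skip
[4] flags=0010 → (cmp)
[5] flags=0010 PL?T → r4=0x14
[6] flags=0010 LT?F → skip
[7] flags=0010 HI?T → r5=0x78
[8] flags=0010 → (cmp)
[9] flags=0010 EQ?F → skip
[10] flags=0010 MI?F → skip
[11] flags=0010 CS?T → r5=0xc2

VAL = 0x67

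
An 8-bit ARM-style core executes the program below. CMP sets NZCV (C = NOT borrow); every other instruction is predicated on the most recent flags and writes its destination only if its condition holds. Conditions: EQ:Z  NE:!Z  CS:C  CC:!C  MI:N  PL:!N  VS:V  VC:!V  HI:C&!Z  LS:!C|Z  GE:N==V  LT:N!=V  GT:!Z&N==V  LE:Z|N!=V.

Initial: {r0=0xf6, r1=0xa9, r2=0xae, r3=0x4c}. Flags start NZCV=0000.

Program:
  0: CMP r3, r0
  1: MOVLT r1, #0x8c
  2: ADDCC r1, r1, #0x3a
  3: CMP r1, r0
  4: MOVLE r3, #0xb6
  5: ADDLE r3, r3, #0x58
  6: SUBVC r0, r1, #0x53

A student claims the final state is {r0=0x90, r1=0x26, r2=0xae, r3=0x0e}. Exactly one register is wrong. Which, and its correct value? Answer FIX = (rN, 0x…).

0: ✓ CMP  NZCV=0000
1: · MOVLT
2: ✓ ADDCC  r1←0xe3
3: ✓ CMP  NZCV=1000
4: ✓ MOVLE  r3←0xb6
5: ✓ ADDLE  r3←0x0e
6: ✓ SUBVC  r0←0x90

FIX = (r1, 0xe3)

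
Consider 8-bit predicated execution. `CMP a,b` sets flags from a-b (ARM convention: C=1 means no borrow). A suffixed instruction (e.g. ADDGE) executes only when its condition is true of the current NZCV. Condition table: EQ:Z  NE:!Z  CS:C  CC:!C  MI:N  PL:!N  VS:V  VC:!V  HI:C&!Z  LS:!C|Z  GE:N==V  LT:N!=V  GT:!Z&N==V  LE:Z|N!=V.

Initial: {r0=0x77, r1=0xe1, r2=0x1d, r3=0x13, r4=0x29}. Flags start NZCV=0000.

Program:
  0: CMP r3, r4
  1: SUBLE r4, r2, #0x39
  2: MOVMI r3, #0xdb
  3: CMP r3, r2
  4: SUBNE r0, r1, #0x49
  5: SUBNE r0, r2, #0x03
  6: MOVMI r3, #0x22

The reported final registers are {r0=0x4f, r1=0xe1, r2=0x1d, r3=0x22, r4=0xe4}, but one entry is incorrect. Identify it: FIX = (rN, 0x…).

FIX = (r0, 0x1a)

0: ✓ CMP  NZCV=1000
1: ✓ SUBLE  r4←0xe4
2: ✓ MOVMI  r3←0xdb
3: ✓ CMP  NZCV=1010
4: ✓ SUBNE  r0←0x98
5: ✓ SUBNE  r0←0x1a
6: ✓ MOVMI  r3←0x22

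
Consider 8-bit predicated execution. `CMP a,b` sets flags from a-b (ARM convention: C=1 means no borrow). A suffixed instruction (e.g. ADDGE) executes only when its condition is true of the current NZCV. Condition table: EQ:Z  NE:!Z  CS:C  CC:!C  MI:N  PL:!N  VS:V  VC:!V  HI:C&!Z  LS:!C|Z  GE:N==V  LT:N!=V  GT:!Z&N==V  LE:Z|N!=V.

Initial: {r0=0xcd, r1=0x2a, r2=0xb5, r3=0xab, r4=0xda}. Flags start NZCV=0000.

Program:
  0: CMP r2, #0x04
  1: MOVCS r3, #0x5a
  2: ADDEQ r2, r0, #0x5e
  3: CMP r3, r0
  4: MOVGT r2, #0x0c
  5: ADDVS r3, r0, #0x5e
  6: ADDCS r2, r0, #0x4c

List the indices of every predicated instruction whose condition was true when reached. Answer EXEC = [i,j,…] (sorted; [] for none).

EXEC = [1,4,5]

[0] flags=1010 → (cmp)
[1] flags=1010 CS?T → r3=0x5a
[2] flags=1010 EQ?F → skip
[3] flags=1001 → (cmp)
[4] flags=1001 GT?T → r2=0x0c
[5] flags=1001 VS?T → r3=0x2b
[6] flags=1001 CS?F → skip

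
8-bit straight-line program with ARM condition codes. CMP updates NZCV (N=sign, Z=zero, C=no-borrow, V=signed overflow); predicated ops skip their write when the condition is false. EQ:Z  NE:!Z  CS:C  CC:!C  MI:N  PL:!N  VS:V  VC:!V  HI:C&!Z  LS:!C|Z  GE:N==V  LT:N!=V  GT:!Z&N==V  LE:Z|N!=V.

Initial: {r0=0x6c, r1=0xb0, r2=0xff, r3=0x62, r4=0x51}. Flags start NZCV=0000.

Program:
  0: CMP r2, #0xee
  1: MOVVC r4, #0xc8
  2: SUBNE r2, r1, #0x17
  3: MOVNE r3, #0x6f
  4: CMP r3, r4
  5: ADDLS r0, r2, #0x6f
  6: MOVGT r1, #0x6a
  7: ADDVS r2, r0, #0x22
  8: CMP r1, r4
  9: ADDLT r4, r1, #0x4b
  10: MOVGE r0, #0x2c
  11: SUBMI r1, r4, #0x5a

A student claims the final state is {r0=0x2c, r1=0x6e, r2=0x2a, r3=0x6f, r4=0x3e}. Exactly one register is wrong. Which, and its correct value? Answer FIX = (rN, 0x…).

0: ✓ CMP  NZCV=0010
1: ✓ MOVVC  r4←0xc8
2: ✓ SUBNE  r2←0x99
3: ✓ MOVNE  r3←0x6f
4: ✓ CMP  NZCV=1001
5: ✓ ADDLS  r0←0x08
6: ✓ MOVGT  r1←0x6a
7: ✓ ADDVS  r2←0x2a
8: ✓ CMP  NZCV=1001
9: · ADDLT
10: ✓ MOVGE  r0←0x2c
11: ✓ SUBMI  r1←0x6e

FIX = (r4, 0xc8)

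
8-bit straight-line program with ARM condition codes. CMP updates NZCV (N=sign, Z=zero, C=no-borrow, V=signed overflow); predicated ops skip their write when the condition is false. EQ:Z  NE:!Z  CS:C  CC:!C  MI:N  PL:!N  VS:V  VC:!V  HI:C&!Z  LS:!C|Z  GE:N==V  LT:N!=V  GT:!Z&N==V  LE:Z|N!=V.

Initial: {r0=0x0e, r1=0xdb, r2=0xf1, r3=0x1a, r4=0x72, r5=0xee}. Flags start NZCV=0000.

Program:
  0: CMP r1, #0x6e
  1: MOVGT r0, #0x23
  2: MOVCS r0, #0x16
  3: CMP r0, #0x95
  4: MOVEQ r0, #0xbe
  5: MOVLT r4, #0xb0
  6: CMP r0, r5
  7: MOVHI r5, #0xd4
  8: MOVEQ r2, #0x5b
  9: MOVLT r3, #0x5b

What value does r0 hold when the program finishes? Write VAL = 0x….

0: ✓ CMP  NZCV=0011
1: · MOVGT
2: ✓ MOVCS  r0←0x16
3: ✓ CMP  NZCV=1001
4: · MOVEQ
5: · MOVLT
6: ✓ CMP  NZCV=0000
7: · MOVHI
8: · MOVEQ
9: · MOVLT

VAL = 0x16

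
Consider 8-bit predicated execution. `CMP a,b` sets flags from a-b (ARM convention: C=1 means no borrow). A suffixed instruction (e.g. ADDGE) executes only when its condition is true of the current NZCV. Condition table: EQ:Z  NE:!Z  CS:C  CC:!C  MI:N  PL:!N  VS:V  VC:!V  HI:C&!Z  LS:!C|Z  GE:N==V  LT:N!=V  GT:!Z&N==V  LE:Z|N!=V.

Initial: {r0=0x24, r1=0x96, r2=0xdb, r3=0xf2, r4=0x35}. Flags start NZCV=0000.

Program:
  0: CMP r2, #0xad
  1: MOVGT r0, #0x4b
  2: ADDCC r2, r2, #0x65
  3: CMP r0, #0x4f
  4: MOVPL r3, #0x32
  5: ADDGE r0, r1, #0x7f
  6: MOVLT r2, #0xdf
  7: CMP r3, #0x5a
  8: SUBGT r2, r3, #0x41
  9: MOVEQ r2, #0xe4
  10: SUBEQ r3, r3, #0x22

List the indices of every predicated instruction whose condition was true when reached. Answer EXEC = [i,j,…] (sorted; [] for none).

[0] flags=0010 → (cmp)
[1] flags=0010 GT?T → r0=0x4b
[2] flags=0010 CC?F → skip
[3] flags=1000 → (cmp)
[4] flags=1000 PL?F → skip
[5] flags=1000 GE?F → skip
[6] flags=1000 LT?T → r2=0xdf
[7] flags=1010 → (cmp)
[8] flags=1010 GT?F → skip
[9] flags=1010 EQ?F → skip
[10] flags=1010 EQ?F → skip

EXEC = [1,6]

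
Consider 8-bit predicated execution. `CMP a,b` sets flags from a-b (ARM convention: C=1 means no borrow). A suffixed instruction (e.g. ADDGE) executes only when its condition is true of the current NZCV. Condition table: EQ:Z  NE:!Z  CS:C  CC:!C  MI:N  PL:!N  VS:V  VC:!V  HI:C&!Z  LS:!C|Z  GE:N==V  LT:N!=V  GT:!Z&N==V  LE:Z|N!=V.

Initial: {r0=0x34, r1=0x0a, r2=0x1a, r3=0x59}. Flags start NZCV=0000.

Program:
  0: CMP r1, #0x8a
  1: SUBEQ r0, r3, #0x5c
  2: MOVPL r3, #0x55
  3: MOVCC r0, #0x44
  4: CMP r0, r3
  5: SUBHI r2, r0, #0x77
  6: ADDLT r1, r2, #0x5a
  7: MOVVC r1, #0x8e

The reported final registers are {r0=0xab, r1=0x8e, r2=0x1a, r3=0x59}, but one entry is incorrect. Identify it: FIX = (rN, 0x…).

FIX = (r0, 0x44)

0: ✓ CMP  NZCV=1001
1: · SUBEQ
2: · MOVPL
3: ✓ MOVCC  r0←0x44
4: ✓ CMP  NZCV=1000
5: · SUBHI
6: ✓ ADDLT  r1←0x74
7: ✓ MOVVC  r1←0x8e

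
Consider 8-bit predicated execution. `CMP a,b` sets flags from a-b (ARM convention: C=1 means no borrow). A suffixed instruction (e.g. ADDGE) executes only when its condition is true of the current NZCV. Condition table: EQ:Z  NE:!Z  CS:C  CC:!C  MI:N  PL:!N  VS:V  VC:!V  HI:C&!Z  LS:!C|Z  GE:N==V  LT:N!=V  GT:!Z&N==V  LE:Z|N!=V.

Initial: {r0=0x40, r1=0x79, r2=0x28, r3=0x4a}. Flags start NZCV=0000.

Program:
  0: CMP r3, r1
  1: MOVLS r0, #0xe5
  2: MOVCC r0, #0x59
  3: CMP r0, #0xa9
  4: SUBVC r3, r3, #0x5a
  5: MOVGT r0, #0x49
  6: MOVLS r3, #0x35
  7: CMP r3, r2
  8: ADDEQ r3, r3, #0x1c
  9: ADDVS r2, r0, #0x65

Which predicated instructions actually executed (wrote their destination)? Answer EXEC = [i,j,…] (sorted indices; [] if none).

0: ✓ CMP  NZCV=1000
1: ✓ MOVLS  r0←0xe5
2: ✓ MOVCC  r0←0x59
3: ✓ CMP  NZCV=1001
4: · SUBVC
5: ✓ MOVGT  r0←0x49
6: ✓ MOVLS  r3←0x35
7: ✓ CMP  NZCV=0010
8: · ADDEQ
9: · ADDVS

EXEC = [1,2,5,6]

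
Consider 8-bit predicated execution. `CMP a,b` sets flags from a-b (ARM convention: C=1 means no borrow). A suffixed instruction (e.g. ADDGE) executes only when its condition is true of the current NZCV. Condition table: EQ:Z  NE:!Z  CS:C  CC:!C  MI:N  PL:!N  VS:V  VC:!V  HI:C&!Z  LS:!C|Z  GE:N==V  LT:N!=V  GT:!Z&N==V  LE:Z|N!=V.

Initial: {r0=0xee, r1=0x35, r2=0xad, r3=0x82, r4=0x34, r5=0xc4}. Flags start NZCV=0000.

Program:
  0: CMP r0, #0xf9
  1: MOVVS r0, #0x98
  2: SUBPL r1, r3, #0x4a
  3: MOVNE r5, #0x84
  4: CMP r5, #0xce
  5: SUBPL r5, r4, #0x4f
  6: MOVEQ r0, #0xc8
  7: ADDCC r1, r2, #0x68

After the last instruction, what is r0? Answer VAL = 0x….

[0] flags=1000 → (cmp)
[1] flags=1000 VS?F → skip
[2] flags=1000 PL?F → skip
[3] flags=1000 NE?T → r5=0x84
[4] flags=1000 → (cmp)
[5] flags=1000 PL?F → skip
[6] flags=1000 EQ?F → skip
[7] flags=1000 CC?T → r1=0x15

VAL = 0xee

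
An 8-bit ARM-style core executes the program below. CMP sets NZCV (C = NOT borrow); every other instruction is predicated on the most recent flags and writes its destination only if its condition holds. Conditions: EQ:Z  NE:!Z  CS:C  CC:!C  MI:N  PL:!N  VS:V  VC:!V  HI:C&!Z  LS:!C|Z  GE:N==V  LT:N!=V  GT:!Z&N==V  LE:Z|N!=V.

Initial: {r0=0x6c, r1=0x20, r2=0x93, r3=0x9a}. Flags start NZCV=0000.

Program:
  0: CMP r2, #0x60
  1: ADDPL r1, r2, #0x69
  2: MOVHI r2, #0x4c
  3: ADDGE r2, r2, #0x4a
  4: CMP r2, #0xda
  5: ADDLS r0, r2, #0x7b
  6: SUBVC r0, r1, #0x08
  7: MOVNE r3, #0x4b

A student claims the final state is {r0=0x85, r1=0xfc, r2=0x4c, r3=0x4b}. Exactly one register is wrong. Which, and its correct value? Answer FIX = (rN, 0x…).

FIX = (r0, 0xf4)

0: ✓ CMP  NZCV=0011
1: ✓ ADDPL  r1←0xfc
2: ✓ MOVHI  r2←0x4c
3: · ADDGE
4: ✓ CMP  NZCV=0000
5: ✓ ADDLS  r0←0xc7
6: ✓ SUBVC  r0←0xf4
7: ✓ MOVNE  r3←0x4b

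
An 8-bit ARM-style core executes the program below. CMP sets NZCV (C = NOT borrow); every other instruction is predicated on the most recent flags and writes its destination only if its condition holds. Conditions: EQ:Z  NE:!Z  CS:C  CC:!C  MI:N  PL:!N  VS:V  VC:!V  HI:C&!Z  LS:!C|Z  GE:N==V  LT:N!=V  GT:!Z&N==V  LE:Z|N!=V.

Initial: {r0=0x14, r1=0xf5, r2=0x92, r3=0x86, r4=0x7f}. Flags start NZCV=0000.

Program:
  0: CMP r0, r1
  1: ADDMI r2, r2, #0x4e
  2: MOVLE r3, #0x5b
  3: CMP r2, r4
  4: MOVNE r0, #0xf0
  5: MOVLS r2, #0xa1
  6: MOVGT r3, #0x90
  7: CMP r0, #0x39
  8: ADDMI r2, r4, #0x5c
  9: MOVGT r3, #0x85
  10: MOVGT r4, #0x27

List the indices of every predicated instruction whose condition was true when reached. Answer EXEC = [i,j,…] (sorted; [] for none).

EXEC = [4,8]

[0] flags=0000 → (cmp)
[1] flags=0000 MI?F → skip
[2] flags=0000 LE?F → skip
[3] flags=0011 → (cmp)
[4] flags=0011 NE?T → r0=0xf0
[5] flags=0011 LS?F → skip
[6] flags=0011 GT?F → skip
[7] flags=1010 → (cmp)
[8] flags=1010 MI?T → r2=0xdb
[9] flags=1010 GT?F → skip
[10] flags=1010 GT?F → skip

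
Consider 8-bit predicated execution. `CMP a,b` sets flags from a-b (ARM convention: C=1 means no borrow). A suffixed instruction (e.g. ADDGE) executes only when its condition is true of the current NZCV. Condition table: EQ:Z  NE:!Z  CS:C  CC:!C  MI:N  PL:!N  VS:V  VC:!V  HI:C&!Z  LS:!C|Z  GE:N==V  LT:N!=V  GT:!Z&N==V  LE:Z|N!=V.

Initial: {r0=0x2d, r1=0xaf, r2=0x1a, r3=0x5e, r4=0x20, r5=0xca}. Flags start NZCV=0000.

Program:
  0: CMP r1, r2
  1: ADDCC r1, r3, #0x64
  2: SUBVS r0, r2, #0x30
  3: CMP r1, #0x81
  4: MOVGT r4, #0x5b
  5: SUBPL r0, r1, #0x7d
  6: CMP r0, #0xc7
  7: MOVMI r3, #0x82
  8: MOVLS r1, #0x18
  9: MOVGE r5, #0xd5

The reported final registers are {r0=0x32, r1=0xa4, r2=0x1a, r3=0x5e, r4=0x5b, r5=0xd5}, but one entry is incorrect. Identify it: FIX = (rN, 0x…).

0: ✓ CMP  NZCV=1010
1: · ADDCC
2: · SUBVS
3: ✓ CMP  NZCV=0010
4: ✓ MOVGT  r4←0x5b
5: ✓ SUBPL  r0←0x32
6: ✓ CMP  NZCV=0000
7: · MOVMI
8: ✓ MOVLS  r1←0x18
9: ✓ MOVGE  r5←0xd5

FIX = (r1, 0x18)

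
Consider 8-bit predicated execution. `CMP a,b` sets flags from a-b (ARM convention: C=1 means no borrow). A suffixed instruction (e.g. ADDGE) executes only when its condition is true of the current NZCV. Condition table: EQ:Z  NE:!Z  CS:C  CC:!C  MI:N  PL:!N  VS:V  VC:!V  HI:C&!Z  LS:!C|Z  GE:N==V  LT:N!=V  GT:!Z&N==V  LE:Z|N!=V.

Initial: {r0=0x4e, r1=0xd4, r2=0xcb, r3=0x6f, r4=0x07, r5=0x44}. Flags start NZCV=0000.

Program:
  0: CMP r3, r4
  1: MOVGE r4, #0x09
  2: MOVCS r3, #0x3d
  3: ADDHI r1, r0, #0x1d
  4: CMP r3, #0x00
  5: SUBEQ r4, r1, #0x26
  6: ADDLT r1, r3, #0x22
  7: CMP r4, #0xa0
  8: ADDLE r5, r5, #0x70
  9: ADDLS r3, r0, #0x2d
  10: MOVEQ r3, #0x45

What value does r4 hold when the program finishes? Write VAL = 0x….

VAL = 0x09

0: ✓ CMP  NZCV=0010
1: ✓ MOVGE  r4←0x09
2: ✓ MOVCS  r3←0x3d
3: ✓ ADDHI  r1←0x6b
4: ✓ CMP  NZCV=0010
5: · SUBEQ
6: · ADDLT
7: ✓ CMP  NZCV=0000
8: · ADDLE
9: ✓ ADDLS  r3←0x7b
10: · MOVEQ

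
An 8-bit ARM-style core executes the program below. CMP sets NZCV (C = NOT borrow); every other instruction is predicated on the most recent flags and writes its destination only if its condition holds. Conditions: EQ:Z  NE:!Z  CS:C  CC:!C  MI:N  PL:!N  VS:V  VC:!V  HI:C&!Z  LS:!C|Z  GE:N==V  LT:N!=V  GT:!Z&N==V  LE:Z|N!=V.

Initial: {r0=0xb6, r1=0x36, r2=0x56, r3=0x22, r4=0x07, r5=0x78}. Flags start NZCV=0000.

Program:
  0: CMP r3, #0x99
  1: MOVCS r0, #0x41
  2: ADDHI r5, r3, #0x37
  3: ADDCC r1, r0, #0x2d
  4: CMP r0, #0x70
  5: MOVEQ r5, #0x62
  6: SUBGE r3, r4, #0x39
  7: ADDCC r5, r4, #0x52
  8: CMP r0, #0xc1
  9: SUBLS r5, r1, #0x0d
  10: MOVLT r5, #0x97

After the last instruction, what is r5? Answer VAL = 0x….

0: ✓ CMP  NZCV=1001
1: · MOVCS
2: · ADDHI
3: ✓ ADDCC  r1←0xe3
4: ✓ CMP  NZCV=0011
5: · MOVEQ
6: · SUBGE
7: · ADDCC
8: ✓ CMP  NZCV=1000
9: ✓ SUBLS  r5←0xd6
10: ✓ MOVLT  r5←0x97

VAL = 0x97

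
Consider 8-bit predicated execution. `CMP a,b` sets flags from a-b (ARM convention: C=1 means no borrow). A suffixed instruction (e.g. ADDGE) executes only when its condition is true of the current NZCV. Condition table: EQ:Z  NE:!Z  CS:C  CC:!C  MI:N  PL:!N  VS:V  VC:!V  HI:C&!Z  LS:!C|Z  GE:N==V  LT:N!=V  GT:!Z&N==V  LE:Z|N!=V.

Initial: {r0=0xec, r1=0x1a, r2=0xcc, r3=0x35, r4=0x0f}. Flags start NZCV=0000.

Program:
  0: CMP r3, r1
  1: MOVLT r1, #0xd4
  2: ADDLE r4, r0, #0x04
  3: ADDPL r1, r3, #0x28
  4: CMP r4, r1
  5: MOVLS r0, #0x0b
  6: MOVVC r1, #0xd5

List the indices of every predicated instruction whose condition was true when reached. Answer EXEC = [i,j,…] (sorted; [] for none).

EXEC = [3,5,6]

[0] flags=0010 → (cmp)
[1] flags=0010 LT?F → skip
[2] flags=0010 LE?F → skip
[3] flags=0010 PL?T → r1=0x5d
[4] flags=1000 → (cmp)
[5] flags=1000 LS?T → r0=0x0b
[6] flags=1000 VC?T → r1=0xd5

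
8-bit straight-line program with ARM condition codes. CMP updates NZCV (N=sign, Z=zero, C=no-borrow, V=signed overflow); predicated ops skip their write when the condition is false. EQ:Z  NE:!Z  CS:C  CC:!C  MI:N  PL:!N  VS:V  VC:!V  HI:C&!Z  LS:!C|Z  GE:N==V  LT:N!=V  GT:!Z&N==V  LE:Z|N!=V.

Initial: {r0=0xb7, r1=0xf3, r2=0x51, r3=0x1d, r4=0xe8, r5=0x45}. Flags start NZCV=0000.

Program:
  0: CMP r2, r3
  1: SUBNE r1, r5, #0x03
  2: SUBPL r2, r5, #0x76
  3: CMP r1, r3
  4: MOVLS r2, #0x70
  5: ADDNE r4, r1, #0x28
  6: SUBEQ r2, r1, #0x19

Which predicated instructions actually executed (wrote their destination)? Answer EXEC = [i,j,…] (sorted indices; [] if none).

0: ✓ CMP  NZCV=0010
1: ✓ SUBNE  r1←0x42
2: ✓ SUBPL  r2←0xcf
3: ✓ CMP  NZCV=0010
4: · MOVLS
5: ✓ ADDNE  r4←0x6a
6: · SUBEQ

EXEC = [1,2,5]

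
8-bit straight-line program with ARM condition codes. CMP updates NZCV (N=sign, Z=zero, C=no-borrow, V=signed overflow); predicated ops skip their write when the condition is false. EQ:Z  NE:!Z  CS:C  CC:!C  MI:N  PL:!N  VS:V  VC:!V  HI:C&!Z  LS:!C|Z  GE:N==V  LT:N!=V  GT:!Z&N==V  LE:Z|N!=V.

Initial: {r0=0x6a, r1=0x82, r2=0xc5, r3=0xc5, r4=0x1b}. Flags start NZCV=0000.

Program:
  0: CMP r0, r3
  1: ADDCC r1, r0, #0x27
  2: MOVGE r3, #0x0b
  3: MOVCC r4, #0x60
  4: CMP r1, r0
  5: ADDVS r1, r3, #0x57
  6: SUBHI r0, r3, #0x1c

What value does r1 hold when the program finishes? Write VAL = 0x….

[0] flags=1001 → (cmp)
[1] flags=1001 CC?T → r1=0x91
[2] flags=1001 GE?T → r3=0x0b
[3] flags=1001 CC?T → r4=0x60
[4] flags=0011 → (cmp)
[5] flags=0011 VS?T → r1=0x62
[6] flags=0011 HI?T → r0=0xef

VAL = 0x62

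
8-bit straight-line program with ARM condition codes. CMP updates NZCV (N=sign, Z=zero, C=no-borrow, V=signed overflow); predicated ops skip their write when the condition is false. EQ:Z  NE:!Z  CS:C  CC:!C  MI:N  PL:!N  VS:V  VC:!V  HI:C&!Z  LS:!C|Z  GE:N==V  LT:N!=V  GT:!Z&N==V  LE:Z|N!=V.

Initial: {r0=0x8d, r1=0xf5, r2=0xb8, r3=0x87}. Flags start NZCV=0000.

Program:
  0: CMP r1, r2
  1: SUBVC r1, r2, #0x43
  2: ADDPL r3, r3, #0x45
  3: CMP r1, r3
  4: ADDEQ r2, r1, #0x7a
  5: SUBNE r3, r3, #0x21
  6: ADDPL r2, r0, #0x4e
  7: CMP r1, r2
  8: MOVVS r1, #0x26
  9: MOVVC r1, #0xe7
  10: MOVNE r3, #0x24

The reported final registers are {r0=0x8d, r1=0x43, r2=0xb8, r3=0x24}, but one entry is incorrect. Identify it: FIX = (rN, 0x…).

0: ✓ CMP  NZCV=0010
1: ✓ SUBVC  r1←0x75
2: ✓ ADDPL  r3←0xcc
3: ✓ CMP  NZCV=1001
4: · ADDEQ
5: ✓ SUBNE  r3←0xab
6: · ADDPL
7: ✓ CMP  NZCV=1001
8: ✓ MOVVS  r1←0x26
9: · MOVVC
10: ✓ MOVNE  r3←0x24

FIX = (r1, 0x26)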